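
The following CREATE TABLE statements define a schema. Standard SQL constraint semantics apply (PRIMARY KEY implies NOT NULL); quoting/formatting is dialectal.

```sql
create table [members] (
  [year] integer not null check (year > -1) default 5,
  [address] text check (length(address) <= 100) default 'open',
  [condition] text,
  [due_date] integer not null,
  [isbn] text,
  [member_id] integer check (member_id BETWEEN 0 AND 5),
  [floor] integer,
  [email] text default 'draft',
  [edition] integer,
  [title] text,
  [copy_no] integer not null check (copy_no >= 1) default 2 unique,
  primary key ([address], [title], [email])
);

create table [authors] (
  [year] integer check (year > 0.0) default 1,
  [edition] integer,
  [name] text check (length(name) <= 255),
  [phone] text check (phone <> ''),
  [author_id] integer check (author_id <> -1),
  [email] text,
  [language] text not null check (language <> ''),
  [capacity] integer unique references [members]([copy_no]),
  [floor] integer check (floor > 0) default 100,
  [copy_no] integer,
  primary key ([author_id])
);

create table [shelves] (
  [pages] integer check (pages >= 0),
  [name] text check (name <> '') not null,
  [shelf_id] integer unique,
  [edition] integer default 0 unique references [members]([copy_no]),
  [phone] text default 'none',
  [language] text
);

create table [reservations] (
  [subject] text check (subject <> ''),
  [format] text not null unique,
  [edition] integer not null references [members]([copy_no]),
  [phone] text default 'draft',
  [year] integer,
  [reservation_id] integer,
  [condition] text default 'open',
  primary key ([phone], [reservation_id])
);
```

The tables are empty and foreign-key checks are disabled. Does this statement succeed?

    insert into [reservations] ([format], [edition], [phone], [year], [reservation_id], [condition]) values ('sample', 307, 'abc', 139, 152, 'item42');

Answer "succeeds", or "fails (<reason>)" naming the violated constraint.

succeeds

NOT NULL columns: edition is supplied; format is supplied; phone is supplied; reservation_id is supplied.
No constraint is violated.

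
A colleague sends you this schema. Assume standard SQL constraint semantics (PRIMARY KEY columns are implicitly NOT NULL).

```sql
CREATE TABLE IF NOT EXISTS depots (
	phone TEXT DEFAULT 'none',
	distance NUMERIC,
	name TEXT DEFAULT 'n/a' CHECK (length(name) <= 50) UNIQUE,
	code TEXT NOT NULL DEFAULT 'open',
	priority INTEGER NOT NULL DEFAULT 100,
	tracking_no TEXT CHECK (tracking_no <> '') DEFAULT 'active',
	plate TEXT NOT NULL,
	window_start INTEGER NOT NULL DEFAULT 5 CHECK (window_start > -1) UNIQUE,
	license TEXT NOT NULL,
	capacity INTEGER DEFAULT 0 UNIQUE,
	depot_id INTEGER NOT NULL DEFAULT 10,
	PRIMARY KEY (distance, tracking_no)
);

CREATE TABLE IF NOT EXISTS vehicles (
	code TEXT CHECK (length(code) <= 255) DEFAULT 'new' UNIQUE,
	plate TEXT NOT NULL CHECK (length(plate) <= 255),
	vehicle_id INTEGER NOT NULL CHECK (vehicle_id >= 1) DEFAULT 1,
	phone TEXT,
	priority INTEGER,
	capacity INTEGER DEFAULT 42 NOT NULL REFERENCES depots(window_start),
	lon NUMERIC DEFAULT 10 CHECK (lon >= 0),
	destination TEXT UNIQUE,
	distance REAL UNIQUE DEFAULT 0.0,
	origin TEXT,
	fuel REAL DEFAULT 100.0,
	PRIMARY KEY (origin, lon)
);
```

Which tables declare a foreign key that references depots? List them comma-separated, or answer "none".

vehicles

- vehicles.capacity references depots(window_start).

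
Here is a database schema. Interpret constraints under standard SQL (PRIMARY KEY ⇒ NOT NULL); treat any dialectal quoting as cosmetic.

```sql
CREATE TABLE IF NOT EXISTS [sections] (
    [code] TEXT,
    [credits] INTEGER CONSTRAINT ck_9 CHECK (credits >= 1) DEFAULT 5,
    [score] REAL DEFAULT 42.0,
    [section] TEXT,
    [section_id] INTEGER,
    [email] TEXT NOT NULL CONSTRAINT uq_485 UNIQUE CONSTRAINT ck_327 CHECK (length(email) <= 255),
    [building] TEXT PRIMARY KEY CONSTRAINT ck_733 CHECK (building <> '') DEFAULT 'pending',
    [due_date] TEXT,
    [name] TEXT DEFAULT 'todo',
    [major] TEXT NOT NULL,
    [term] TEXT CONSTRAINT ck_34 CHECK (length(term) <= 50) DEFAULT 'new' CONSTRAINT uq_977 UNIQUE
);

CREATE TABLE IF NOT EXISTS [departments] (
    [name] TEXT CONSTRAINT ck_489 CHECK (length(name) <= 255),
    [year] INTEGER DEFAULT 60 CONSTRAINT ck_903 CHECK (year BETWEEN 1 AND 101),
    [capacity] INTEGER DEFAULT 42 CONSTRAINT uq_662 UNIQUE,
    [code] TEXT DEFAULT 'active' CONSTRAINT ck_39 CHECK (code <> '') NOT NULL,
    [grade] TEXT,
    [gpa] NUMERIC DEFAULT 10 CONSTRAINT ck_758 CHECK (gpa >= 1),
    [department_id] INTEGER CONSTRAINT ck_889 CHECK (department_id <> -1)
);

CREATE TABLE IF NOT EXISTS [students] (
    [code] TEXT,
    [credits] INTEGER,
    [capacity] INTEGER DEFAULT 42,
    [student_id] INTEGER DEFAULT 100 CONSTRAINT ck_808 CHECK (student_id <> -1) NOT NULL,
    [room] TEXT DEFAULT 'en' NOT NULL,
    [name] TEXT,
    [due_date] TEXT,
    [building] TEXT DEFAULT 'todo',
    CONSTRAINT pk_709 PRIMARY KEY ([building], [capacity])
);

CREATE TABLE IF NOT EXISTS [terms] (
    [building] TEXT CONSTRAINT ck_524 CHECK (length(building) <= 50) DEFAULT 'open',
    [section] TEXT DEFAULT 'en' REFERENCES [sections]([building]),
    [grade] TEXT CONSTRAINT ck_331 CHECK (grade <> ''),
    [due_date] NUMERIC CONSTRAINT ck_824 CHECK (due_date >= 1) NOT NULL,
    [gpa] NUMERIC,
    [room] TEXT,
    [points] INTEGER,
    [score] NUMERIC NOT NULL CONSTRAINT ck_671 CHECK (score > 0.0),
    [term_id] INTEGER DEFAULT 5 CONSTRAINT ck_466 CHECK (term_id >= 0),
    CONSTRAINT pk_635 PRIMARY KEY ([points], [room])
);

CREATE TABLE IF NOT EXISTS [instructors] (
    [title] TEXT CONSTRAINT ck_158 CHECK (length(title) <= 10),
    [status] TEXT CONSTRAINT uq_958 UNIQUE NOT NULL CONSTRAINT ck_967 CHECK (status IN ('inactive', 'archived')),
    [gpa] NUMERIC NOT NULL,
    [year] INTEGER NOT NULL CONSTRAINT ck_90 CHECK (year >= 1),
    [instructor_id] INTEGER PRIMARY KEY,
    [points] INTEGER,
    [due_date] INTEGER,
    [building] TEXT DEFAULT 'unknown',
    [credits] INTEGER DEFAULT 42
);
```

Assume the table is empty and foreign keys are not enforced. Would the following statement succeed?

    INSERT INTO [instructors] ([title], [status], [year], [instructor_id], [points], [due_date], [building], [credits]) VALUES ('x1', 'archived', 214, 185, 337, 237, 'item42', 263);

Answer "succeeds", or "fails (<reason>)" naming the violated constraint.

gpa is omitted from the column list and has no DEFAULT, so it would receive NULL.
But gpa is declared NOT NULL.

fails (NOT NULL on gpa)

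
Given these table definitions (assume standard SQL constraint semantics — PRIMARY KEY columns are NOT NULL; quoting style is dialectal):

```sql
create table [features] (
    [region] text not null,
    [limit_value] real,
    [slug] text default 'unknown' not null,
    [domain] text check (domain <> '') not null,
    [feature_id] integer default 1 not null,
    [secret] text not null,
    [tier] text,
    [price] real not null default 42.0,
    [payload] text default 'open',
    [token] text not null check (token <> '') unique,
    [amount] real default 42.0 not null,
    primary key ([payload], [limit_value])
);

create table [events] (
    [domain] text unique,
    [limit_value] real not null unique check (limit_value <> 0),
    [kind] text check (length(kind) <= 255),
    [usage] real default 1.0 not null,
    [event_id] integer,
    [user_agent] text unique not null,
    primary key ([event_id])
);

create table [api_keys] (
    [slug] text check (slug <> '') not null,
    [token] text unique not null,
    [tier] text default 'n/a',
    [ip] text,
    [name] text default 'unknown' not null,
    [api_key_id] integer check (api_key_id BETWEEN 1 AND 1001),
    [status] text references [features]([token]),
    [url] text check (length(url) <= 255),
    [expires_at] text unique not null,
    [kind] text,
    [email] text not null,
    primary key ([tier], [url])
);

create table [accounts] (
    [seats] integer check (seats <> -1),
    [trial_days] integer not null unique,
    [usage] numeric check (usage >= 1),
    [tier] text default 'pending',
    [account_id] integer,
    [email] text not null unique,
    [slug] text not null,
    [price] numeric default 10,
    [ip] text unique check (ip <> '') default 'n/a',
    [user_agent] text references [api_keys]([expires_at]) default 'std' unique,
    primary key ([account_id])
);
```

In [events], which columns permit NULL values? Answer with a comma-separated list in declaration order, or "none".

- domain: UNIQUE does not imply NOT NULL → nullable.
- limit_value: declared NOT NULL → not nullable.
- kind: CHECK does not forbid NULL (a CHECK constraint passes when its expression is NULL) → nullable.
- usage: declared NOT NULL → not nullable.
- event_id: part of the PRIMARY KEY, which implies NOT NULL → not nullable.
- user_agent: declared NOT NULL → not nullable.

domain, kind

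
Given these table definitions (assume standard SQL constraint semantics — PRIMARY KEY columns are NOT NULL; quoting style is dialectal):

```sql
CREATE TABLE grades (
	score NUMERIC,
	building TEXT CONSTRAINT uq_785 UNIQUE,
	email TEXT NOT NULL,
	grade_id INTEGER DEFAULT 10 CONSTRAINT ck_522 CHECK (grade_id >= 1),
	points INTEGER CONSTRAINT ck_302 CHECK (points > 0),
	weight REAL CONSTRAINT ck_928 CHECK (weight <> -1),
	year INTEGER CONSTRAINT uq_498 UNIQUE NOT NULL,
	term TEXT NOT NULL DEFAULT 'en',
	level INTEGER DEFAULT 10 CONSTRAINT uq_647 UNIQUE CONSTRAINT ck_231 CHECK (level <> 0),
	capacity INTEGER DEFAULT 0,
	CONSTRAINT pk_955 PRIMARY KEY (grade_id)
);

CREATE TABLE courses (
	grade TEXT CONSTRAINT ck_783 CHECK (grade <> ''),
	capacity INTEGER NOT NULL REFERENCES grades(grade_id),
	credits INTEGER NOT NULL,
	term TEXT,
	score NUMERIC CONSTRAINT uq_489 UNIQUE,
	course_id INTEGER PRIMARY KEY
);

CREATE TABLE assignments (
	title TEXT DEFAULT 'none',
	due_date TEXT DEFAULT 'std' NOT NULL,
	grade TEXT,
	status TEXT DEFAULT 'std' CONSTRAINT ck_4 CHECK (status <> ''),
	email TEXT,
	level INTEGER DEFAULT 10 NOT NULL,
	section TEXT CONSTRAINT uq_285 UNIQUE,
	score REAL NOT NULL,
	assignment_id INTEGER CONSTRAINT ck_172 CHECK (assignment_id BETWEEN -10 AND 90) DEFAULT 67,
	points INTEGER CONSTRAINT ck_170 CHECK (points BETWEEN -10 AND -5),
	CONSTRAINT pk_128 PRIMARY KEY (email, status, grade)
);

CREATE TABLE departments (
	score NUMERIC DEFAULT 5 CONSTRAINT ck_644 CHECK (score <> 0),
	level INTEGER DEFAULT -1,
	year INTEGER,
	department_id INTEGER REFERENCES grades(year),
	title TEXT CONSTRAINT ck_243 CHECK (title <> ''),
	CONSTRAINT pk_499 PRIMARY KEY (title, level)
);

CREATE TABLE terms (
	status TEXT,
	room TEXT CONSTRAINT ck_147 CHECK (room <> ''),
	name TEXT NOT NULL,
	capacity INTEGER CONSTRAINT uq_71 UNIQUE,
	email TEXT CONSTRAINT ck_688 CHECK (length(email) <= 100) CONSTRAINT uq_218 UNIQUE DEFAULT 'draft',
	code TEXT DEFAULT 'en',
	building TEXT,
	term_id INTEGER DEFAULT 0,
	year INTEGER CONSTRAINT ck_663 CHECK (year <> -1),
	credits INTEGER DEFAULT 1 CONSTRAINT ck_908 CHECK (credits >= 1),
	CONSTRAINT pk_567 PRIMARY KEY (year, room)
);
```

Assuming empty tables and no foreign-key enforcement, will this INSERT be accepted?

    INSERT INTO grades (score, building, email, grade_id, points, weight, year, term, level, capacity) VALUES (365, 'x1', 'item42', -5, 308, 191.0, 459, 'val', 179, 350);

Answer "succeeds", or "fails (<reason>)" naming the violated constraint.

The value -5 for grade_id violates CHECK (grade_id >= 1).

fails (CHECK on grade_id)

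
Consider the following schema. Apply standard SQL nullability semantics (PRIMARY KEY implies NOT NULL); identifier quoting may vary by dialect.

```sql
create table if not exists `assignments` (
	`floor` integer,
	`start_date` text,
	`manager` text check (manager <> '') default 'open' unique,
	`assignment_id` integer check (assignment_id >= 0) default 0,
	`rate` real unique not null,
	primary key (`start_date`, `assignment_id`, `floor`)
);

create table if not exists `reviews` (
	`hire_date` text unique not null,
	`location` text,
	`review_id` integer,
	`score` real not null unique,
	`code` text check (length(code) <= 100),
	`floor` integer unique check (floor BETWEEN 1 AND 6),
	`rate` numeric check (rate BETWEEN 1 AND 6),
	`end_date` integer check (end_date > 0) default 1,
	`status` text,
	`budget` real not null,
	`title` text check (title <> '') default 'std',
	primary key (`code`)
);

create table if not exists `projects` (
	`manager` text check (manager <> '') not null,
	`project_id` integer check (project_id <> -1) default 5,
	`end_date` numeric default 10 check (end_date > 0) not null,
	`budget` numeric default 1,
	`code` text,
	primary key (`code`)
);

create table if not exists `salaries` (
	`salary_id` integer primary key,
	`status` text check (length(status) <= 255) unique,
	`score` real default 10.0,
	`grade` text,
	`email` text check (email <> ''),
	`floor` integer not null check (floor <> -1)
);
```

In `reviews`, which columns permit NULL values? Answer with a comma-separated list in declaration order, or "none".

- hire_date: declared NOT NULL → not nullable.
- location: no NOT NULL constraint applies → nullable.
- review_id: no NOT NULL constraint applies → nullable.
- score: declared NOT NULL → not nullable.
- code: part of the PRIMARY KEY, which implies NOT NULL → not nullable.
- floor: CHECK does not forbid NULL (a CHECK constraint passes when its expression is NULL) → nullable.
- rate: CHECK does not forbid NULL (a CHECK constraint passes when its expression is NULL) → nullable.
- end_date: CHECK does not forbid NULL (a CHECK constraint passes when its expression is NULL) → nullable.
- status: no NOT NULL constraint applies → nullable.
- budget: declared NOT NULL → not nullable.
- title: CHECK does not forbid NULL (a CHECK constraint passes when its expression is NULL) → nullable.

location, review_id, floor, rate, end_date, status, title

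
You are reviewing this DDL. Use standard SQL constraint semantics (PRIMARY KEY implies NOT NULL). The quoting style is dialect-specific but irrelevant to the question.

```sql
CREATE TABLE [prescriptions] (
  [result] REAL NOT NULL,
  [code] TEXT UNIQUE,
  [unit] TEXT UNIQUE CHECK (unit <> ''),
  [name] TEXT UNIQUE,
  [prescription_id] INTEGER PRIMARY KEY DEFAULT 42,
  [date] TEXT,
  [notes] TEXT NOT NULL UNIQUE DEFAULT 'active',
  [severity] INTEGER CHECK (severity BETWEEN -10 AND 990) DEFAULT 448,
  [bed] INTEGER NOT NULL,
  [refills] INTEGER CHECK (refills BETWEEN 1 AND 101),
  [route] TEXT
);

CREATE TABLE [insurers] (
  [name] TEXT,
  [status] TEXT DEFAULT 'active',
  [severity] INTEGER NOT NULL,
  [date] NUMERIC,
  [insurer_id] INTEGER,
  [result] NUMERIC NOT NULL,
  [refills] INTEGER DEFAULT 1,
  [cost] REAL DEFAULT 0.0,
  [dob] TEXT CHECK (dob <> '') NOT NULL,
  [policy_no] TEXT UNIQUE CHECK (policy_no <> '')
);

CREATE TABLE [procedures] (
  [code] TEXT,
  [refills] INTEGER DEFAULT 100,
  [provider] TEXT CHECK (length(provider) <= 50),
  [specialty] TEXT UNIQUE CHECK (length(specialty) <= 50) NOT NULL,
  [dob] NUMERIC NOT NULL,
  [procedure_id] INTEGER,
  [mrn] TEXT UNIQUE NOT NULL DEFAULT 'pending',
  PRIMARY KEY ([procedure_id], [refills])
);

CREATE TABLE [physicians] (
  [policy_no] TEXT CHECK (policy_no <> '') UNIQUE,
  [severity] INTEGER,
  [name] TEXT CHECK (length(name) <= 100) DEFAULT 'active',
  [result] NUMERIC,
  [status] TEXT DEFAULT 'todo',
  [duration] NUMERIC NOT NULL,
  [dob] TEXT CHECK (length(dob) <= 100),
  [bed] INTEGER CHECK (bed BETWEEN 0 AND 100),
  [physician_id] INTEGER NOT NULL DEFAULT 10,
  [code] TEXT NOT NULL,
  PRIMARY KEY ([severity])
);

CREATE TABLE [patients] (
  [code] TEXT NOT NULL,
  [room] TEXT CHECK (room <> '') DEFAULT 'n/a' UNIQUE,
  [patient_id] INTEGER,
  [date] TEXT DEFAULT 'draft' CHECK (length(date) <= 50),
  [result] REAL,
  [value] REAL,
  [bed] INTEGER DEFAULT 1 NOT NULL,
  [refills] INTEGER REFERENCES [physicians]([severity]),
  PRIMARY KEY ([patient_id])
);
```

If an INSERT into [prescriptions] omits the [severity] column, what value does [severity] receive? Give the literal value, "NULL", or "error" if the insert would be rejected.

448

severity has an explicit DEFAULT 448.
When the column is omitted from an INSERT, that default is used.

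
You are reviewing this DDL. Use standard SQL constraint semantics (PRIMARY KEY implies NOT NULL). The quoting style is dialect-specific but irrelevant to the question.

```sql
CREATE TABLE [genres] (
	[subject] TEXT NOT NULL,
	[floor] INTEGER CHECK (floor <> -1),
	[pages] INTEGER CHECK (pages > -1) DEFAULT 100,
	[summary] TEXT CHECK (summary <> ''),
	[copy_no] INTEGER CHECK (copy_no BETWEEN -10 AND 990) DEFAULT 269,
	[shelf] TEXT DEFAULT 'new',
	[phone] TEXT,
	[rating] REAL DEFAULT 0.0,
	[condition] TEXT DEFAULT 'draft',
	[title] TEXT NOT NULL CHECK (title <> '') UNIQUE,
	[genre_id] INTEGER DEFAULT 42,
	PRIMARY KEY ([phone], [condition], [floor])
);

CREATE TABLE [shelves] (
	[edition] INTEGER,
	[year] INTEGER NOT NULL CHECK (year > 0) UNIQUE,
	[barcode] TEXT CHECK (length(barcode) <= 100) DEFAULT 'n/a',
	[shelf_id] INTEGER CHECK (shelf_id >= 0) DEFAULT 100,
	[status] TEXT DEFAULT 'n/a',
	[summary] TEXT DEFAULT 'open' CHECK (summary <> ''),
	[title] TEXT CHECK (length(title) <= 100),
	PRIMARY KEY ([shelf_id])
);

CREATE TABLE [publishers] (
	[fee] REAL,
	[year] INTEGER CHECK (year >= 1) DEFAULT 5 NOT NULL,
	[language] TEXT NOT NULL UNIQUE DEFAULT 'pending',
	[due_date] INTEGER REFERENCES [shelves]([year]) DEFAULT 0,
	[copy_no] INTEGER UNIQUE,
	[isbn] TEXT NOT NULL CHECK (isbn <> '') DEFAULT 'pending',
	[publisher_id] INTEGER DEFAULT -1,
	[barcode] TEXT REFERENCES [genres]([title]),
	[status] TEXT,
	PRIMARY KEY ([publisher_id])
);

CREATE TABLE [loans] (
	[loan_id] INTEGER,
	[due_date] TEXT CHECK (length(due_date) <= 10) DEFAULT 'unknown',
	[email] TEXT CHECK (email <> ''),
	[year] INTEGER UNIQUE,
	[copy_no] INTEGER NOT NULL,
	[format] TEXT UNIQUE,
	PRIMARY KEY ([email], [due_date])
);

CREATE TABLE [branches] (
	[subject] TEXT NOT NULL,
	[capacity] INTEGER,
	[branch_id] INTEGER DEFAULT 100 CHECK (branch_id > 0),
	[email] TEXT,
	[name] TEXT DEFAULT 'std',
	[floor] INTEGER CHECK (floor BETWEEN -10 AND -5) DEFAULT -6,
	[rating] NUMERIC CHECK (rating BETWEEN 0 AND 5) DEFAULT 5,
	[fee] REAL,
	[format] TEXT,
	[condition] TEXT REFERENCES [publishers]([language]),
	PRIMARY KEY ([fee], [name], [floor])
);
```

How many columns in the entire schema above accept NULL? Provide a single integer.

genres: 6 nullable (pages, summary, copy_no, shelf, rating, genre_id — PK (phone, condition, floor) and explicit NOT NULL columns excluded).
shelves: 5 nullable (edition, barcode, status, summary, title — PK (shelf_id) and explicit NOT NULL columns excluded).
publishers: 5 nullable (fee, due_date, copy_no, barcode, status — PK (publisher_id) and explicit NOT NULL columns excluded).
loans: 3 nullable (loan_id, year, format — PK (email, due_date) and explicit NOT NULL columns excluded).
branches: 6 nullable (capacity, branch_id, email, rating, format, condition — PK (fee, name, floor) and explicit NOT NULL columns excluded).
Total: 6 + 5 + 5 + 3 + 6 = 25.

25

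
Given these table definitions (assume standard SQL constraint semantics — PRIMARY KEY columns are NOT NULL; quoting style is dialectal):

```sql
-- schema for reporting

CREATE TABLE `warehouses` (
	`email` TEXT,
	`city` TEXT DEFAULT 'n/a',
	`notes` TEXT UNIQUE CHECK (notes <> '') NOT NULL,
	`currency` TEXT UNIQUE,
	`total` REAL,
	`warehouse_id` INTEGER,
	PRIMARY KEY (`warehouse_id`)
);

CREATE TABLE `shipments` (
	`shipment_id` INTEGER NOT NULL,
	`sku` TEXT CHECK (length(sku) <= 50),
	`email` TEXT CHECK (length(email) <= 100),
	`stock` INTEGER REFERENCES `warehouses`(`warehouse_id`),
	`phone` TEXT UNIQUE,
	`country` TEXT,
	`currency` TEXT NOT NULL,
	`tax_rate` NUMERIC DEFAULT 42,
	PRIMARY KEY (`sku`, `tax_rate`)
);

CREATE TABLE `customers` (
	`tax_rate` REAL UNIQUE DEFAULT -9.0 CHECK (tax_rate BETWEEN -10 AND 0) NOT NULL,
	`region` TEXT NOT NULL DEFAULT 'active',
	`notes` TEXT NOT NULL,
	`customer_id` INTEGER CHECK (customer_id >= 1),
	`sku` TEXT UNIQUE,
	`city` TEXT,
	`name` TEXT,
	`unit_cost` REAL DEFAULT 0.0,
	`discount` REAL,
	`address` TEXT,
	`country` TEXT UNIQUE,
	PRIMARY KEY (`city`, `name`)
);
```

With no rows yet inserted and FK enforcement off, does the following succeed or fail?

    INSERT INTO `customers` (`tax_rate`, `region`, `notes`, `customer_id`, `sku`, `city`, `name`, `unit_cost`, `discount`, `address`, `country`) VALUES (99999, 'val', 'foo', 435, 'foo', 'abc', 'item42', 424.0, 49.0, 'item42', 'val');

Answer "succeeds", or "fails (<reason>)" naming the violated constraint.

fails (CHECK on tax_rate)

The value 99999 for tax_rate violates CHECK (tax_rate BETWEEN -10 AND 0).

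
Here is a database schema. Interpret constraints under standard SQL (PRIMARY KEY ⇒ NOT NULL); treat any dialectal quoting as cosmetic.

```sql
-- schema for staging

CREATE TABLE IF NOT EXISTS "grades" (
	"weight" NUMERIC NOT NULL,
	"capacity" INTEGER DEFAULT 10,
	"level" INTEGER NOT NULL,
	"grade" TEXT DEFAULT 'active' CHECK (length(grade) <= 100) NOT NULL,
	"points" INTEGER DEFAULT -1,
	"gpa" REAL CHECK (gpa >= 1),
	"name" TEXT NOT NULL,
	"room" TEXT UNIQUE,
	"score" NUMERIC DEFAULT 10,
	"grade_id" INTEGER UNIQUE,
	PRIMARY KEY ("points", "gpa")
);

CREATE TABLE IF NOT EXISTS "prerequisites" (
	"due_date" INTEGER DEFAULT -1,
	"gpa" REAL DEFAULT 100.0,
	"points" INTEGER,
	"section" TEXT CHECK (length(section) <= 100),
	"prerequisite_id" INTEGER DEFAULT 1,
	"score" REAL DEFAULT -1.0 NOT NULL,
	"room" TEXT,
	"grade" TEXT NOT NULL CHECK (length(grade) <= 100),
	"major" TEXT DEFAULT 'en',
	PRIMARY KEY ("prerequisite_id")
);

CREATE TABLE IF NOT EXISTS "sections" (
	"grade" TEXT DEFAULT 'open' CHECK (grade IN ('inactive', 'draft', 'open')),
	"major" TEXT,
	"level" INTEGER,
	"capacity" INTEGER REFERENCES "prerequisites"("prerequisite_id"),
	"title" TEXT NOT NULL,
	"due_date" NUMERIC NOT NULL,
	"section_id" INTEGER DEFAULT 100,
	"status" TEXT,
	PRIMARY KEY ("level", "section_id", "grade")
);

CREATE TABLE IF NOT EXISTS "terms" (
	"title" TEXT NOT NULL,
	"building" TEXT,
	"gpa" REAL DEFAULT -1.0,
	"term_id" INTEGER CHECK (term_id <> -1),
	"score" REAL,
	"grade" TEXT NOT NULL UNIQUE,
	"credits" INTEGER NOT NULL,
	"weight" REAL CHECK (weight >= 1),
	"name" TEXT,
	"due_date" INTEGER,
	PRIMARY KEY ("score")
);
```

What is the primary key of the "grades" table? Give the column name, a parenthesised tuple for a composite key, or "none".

(points, gpa)

A table-level PRIMARY KEY clause names 2 columns: points, gpa.
This is a composite key — the combination is unique, not each column individually.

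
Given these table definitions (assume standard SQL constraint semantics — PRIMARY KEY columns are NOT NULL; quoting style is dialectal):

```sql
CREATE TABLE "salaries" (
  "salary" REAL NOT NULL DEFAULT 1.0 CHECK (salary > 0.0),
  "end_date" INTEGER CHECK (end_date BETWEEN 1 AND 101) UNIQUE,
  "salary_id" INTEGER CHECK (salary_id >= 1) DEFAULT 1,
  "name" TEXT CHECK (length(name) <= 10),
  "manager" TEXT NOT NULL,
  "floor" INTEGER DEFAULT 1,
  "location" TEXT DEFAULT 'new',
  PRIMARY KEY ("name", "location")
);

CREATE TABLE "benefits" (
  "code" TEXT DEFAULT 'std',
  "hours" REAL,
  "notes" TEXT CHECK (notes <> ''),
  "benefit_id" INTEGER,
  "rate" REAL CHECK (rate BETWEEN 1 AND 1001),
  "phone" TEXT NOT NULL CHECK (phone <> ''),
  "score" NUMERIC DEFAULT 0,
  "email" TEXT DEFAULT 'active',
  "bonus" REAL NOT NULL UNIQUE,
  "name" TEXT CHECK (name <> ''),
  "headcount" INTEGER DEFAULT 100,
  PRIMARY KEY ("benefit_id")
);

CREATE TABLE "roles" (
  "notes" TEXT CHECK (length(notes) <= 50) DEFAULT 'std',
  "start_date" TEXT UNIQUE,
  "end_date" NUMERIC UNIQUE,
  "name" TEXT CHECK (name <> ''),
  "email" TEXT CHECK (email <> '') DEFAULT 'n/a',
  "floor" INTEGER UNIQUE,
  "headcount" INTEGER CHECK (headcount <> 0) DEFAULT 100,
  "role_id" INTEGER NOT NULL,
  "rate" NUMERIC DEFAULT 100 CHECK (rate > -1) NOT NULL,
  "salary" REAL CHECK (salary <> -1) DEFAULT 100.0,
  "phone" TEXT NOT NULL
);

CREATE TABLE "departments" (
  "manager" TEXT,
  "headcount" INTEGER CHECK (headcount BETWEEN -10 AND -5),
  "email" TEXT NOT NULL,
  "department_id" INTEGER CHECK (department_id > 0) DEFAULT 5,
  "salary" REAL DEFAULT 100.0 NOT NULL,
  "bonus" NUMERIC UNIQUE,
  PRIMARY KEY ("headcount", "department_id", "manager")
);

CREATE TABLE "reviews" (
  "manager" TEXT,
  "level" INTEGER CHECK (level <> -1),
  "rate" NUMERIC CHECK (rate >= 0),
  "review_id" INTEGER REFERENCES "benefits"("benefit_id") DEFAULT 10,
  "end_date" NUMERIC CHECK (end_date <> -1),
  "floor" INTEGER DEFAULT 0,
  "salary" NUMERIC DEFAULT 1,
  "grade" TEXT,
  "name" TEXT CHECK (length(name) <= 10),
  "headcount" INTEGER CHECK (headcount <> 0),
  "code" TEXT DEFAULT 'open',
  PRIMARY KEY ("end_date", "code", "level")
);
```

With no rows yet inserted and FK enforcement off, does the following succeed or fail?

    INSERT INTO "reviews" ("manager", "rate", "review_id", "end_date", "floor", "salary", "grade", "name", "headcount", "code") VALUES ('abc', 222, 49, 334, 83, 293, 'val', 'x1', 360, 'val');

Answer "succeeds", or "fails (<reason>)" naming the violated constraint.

level is omitted from the column list and has no DEFAULT, so it would receive NULL.
But level is part of the PRIMARY KEY (implied NOT NULL).

fails (NOT NULL on level)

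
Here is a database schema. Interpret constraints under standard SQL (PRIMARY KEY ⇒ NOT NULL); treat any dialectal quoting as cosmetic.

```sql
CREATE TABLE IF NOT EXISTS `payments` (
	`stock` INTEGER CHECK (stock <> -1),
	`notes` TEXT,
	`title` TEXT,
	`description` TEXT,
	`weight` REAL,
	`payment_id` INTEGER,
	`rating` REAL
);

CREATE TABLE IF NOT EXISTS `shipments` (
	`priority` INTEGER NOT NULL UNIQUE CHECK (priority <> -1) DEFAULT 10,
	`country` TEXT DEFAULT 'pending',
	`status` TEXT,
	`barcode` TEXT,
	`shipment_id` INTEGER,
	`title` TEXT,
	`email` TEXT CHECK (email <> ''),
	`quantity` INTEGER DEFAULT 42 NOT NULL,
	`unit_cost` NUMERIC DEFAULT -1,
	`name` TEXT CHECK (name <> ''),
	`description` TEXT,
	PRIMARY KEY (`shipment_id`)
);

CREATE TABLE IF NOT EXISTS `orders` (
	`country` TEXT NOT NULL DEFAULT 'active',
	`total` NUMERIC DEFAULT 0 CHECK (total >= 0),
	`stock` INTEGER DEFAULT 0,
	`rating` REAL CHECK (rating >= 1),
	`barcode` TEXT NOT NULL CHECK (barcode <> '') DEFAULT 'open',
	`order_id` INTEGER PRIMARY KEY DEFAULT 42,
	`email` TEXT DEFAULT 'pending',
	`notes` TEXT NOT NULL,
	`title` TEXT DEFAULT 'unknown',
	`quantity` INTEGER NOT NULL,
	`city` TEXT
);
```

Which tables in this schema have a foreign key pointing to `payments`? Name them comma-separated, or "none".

none

No REFERENCES clause anywhere in the schema names payments.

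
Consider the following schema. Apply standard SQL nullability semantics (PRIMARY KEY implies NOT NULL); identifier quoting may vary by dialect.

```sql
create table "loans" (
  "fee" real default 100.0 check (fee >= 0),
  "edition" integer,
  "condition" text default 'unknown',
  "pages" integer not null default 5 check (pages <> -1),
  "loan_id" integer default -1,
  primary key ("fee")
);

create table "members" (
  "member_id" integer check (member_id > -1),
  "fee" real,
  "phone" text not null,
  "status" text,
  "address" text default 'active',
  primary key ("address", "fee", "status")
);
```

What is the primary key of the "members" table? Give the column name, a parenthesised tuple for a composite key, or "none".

(address, fee, status)

A table-level PRIMARY KEY clause names 3 columns: address, fee, status.
This is a composite key — the combination is unique, not each column individually.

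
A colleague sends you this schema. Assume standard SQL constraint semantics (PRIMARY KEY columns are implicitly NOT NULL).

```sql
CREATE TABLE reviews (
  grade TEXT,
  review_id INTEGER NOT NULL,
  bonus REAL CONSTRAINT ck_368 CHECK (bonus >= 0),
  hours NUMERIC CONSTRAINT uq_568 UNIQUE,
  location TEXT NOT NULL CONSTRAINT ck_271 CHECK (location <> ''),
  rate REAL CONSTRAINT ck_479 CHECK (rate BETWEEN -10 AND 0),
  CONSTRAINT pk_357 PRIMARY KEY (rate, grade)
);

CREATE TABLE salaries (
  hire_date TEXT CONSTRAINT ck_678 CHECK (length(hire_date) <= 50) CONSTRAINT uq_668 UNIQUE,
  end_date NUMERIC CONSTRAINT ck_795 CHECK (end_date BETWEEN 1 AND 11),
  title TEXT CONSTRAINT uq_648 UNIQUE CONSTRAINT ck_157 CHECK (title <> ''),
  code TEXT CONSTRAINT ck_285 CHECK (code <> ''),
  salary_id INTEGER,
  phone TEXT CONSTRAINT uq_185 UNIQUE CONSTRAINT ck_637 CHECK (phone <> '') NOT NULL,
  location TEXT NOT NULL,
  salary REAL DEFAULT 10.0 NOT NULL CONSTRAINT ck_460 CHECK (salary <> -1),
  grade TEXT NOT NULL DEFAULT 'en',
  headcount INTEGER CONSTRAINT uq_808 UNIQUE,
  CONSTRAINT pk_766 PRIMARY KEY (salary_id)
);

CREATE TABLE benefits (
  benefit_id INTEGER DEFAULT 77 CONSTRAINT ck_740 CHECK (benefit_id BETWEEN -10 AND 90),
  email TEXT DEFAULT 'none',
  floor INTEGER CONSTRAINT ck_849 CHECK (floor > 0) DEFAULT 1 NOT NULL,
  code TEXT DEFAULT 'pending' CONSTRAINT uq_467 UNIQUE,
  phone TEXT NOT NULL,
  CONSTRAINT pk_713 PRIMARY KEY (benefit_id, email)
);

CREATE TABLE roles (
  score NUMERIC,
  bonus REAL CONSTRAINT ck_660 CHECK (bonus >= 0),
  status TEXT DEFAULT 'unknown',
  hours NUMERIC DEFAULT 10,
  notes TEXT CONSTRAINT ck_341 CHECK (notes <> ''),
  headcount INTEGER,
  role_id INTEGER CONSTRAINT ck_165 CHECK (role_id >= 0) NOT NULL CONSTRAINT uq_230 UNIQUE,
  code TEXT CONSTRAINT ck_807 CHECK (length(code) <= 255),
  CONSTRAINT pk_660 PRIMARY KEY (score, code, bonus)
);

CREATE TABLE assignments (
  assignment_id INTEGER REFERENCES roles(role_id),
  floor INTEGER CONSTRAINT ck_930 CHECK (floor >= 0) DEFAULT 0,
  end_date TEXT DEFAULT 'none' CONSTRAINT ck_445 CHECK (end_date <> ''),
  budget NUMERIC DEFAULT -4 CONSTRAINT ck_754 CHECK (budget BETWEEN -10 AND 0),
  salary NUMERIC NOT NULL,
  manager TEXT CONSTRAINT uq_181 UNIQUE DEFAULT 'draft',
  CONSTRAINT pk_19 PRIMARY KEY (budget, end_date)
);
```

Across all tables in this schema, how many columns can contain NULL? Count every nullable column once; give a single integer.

reviews: 2 nullable (bonus, hours — PK (rate, grade) and explicit NOT NULL columns excluded).
salaries: 5 nullable (hire_date, end_date, title, code, headcount — PK (salary_id) and explicit NOT NULL columns excluded).
benefits: 1 nullable (code — PK (benefit_id, email) and explicit NOT NULL columns excluded).
roles: 4 nullable (status, hours, notes, headcount — PK (score, code, bonus) and explicit NOT NULL columns excluded).
assignments: 3 nullable (assignment_id, floor, manager — PK (budget, end_date) and explicit NOT NULL columns excluded).
Total: 2 + 5 + 1 + 4 + 3 = 15.

15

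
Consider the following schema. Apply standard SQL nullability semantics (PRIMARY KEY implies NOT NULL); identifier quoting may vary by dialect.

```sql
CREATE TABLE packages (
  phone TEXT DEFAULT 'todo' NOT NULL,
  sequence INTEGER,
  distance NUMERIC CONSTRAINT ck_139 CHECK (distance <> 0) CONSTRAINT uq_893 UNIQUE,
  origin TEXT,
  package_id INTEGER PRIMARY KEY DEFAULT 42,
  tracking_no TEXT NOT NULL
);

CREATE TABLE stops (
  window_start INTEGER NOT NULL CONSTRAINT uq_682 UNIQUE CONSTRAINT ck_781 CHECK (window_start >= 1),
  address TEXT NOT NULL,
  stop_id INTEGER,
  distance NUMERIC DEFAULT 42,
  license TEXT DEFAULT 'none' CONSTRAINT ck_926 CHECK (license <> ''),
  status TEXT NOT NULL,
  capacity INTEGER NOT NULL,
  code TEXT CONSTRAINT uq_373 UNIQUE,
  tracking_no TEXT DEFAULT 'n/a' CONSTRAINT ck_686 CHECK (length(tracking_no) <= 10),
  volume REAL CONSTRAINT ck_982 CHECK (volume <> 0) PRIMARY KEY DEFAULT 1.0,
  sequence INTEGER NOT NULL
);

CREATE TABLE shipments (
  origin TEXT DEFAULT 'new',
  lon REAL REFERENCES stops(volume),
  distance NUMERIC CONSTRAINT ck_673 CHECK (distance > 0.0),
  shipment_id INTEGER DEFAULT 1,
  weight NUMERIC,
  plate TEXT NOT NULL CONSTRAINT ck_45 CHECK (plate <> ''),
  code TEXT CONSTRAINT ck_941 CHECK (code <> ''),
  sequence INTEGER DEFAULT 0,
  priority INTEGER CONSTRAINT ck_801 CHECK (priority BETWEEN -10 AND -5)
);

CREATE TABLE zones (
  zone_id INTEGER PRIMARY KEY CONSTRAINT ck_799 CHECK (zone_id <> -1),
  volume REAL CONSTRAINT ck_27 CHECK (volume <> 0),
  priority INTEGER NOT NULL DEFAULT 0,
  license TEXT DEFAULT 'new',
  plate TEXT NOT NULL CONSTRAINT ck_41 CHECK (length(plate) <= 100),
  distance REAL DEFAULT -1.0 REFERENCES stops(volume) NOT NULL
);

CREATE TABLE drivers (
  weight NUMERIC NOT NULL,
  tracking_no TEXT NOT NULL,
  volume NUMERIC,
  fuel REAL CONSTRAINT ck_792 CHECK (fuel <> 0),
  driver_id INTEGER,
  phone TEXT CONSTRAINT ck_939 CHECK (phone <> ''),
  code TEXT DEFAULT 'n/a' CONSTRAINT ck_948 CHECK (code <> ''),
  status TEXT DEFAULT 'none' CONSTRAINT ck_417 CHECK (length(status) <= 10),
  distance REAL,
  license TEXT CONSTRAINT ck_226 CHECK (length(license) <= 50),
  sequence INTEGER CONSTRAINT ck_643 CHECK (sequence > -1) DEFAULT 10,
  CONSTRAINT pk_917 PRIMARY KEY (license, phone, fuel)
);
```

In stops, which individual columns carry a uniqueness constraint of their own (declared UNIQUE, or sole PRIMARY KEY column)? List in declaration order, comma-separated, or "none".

- window_start: declared UNIQUE → unique.
- address: no UNIQUE or single-column PK constraint.
- stop_id: no UNIQUE or single-column PK constraint.
- distance: no UNIQUE or single-column PK constraint.
- license: no UNIQUE or single-column PK constraint.
- status: no UNIQUE or single-column PK constraint.
- capacity: no UNIQUE or single-column PK constraint.
- code: declared UNIQUE → unique.
- tracking_no: no UNIQUE or single-column PK constraint.
- volume: single-column PRIMARY KEY → unique.
- sequence: no UNIQUE or single-column PK constraint.

window_start, code, volume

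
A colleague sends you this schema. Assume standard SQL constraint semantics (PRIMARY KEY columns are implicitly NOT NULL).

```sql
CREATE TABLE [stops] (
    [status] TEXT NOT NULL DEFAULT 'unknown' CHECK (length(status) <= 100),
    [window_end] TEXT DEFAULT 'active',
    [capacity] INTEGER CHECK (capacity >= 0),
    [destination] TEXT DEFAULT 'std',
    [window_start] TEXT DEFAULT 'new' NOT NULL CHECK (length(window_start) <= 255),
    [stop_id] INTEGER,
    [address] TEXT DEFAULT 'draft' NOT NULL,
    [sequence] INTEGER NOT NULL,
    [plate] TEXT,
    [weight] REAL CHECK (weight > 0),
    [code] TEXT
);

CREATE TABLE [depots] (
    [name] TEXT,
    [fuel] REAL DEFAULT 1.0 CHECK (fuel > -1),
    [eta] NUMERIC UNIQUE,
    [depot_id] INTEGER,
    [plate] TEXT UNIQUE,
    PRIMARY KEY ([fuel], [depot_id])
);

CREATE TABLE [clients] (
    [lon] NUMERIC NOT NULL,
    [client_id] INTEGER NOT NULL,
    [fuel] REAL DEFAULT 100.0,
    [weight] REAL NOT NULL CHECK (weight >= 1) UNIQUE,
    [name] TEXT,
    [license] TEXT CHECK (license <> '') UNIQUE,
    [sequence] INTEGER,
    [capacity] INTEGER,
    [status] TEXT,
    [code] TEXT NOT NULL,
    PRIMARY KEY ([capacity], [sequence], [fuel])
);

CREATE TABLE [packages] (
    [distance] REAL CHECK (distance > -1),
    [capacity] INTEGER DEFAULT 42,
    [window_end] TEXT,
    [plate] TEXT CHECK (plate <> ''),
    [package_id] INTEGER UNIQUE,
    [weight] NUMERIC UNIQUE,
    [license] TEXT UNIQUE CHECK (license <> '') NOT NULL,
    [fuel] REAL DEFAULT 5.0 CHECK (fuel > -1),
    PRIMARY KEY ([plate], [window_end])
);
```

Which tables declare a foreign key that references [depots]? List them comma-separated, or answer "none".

none

No REFERENCES clause anywhere in the schema names depots.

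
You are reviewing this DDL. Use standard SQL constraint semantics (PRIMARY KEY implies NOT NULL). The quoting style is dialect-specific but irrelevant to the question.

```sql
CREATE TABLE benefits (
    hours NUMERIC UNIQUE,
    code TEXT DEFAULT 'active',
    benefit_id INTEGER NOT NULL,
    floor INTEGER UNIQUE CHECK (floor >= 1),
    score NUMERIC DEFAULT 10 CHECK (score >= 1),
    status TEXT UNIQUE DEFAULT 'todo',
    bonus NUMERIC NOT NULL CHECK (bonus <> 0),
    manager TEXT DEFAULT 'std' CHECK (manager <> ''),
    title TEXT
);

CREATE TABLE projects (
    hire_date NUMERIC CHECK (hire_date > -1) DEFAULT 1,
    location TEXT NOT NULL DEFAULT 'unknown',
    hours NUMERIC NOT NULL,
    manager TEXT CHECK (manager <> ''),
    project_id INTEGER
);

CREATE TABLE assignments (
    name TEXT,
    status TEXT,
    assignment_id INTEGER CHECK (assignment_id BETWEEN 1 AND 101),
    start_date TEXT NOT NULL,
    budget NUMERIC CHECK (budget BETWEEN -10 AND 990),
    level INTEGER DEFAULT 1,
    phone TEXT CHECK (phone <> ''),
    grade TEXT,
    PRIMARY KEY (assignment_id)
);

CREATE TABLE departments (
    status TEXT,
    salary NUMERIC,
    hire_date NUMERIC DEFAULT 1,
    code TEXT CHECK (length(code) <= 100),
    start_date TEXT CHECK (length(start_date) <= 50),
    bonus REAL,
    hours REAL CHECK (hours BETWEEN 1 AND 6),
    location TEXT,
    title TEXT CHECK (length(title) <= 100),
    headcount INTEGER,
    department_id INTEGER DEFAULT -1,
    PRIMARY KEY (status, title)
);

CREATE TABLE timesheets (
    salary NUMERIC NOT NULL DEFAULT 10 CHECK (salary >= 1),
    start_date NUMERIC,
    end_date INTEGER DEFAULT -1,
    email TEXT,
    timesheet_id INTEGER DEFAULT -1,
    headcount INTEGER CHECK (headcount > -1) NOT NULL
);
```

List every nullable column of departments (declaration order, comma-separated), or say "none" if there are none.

salary, hire_date, code, start_date, bonus, hours, location, headcount, department_id

- status: part of the PRIMARY KEY, which implies NOT NULL → not nullable.
- salary: no NOT NULL constraint applies → nullable.
- hire_date: DEFAULT only fills an omitted column; an explicit NULL is still allowed → nullable.
- code: CHECK does not forbid NULL (a CHECK constraint passes when its expression is NULL) → nullable.
- start_date: CHECK does not forbid NULL (a CHECK constraint passes when its expression is NULL) → nullable.
- bonus: no NOT NULL constraint applies → nullable.
- hours: CHECK does not forbid NULL (a CHECK constraint passes when its expression is NULL) → nullable.
- location: no NOT NULL constraint applies → nullable.
- title: part of the PRIMARY KEY, which implies NOT NULL → not nullable.
- headcount: no NOT NULL constraint applies → nullable.
- department_id: DEFAULT only fills an omitted column; an explicit NULL is still allowed → nullable.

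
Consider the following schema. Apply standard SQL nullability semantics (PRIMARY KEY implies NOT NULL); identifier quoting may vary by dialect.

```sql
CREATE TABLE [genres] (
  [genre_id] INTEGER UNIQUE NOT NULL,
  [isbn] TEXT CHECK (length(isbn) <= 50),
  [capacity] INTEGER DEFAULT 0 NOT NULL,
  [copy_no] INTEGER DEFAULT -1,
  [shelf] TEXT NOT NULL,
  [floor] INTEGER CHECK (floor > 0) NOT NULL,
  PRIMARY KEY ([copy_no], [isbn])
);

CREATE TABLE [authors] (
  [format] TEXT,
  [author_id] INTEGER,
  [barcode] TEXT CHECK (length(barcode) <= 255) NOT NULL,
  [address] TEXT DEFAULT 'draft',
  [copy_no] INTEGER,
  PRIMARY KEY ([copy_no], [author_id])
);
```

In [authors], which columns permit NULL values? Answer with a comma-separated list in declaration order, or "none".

format, address

- format: no NOT NULL constraint applies → nullable.
- author_id: part of the PRIMARY KEY, which implies NOT NULL → not nullable.
- barcode: declared NOT NULL → not nullable.
- address: DEFAULT only fills an omitted column; an explicit NULL is still allowed → nullable.
- copy_no: part of the PRIMARY KEY, which implies NOT NULL → not nullable.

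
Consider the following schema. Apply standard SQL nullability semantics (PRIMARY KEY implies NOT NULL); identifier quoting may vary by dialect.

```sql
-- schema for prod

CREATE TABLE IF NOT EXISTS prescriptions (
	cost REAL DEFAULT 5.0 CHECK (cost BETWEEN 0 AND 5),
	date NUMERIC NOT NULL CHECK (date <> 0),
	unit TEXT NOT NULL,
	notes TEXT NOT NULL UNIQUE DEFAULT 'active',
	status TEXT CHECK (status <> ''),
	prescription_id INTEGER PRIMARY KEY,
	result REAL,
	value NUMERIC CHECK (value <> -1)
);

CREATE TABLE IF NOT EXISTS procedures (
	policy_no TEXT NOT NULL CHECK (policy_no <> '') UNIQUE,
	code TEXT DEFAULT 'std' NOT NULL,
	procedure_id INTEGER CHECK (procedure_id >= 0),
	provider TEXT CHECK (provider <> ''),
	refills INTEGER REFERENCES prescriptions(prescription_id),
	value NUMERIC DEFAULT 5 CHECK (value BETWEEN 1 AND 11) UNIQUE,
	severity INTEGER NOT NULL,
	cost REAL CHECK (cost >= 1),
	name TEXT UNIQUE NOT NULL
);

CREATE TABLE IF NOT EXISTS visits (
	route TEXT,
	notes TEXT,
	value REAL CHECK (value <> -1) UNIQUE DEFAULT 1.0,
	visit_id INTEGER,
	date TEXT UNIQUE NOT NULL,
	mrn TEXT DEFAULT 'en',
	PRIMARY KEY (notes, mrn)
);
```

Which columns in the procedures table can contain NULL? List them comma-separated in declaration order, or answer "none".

- policy_no: declared NOT NULL → not nullable.
- code: declared NOT NULL → not nullable.
- procedure_id: CHECK does not forbid NULL (a CHECK constraint passes when its expression is NULL) → nullable.
- provider: CHECK does not forbid NULL (a CHECK constraint passes when its expression is NULL) → nullable.
- refills: a foreign key column may be NULL unless separately constrained → nullable.
- value: CHECK does not forbid NULL (a CHECK constraint passes when its expression is NULL) → nullable.
- severity: declared NOT NULL → not nullable.
- cost: CHECK does not forbid NULL (a CHECK constraint passes when its expression is NULL) → nullable.
- name: declared NOT NULL → not nullable.

procedure_id, provider, refills, value, cost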